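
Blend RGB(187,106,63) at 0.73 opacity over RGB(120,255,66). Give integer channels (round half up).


C = α×F + (1-α)×B, with 1-α = 0.27
R: 0.73×187 + 0.27×120 = 136.51 + 32.40 = 168.91 → 169
G: 0.73×106 + 0.27×255 = 77.38 + 68.85 = 146.23 → 146
B: 0.73×63 + 0.27×66 = 45.99 + 17.82 = 63.81 → 64
= RGB(169, 146, 64)


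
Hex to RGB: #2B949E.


2B → 43 (R)
94 → 148 (G)
9E → 158 (B)
= RGB(43, 148, 158)


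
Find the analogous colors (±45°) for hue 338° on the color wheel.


Base hue: 338°
Left analog: (338 - 45) mod 360 = 293°
Right analog: (338 + 45) mod 360 = 23°
Analogous hues = 293° and 23°


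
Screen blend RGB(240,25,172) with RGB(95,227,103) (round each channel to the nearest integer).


Screen: C = 255 - (255-A)×(255-B)/255, rounded to nearest integer
R: 255 - (255-240)×(255-95)/255 = 255 - 2400/255 ≈ 255 - 9.412 = 245.588 → 246
G: 255 - (255-25)×(255-227)/255 = 255 - 6440/255 ≈ 255 - 25.255 = 229.745 → 230
B: 255 - (255-172)×(255-103)/255 = 255 - 12616/255 ≈ 255 - 49.475 = 205.525 → 206
= RGB(246, 230, 206)


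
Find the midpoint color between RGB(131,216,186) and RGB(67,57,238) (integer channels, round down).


Midpoint: each channel = ⌊(C₁+C₂)/2⌋
R: ⌊(131+67)/2⌋ = 99
G: ⌊(216+57)/2⌋ = 136
B: ⌊(186+238)/2⌋ = 212
= RGB(99, 136, 212)


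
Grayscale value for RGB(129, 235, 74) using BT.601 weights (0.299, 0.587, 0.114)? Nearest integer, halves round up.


Gray = 0.299×R + 0.587×G + 0.114×B
Gray = 0.299×129 + 0.587×235 + 0.114×74
Gray = 38.571 + 137.945 + 8.436
Gray = 184.952 → round half up → 185
Gray = 185


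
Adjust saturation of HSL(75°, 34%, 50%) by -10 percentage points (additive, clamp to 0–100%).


Original S = 34%
Adjustment = -10 percentage points
New S = 34 + (-10) = 24
Clamp to [0, 100] → 24
= HSL(75°, 24%, 50%)


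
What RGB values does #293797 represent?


29 → 41 (R)
37 → 55 (G)
97 → 151 (B)
= RGB(41, 55, 151)


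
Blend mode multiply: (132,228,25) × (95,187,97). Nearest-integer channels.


Multiply: C = A×B/255, rounded to nearest integer
R: 132×95/255 = 12540/255 ≈ 49.176 → 49
G: 228×187/255 = 42636/255 ≈ 167.200 → 167
B: 25×97/255 = 2425/255 ≈ 9.510 → 10
= RGB(49, 167, 10)


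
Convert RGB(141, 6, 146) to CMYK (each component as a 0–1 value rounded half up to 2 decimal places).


R'=141/255≈0.5529, G'=6/255≈0.0235, B'=146/255≈0.5725
K = 1 - max(R',G',B') = 1 - 146/255 = 109/255 = 0.42745… → 0.43
(1-R'-K)/(1-K) simplifies to (max-R)/max with max = 146:
C = (146-141)/146 = 5/146 = 0.03424… → 0.03
M = (146-6)/146 = 140/146 = 0.95890… → 0.96
Y = (146-146)/146 = 0/146 = 0 → 0.00
= CMYK(0.03, 0.96, 0.00, 0.43)


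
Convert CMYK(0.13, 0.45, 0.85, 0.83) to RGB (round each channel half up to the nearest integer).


R = 255 × (1-C) × (1-K) = 255 × 0.87 × 0.17 = 37.7145 → 38
G = 255 × (1-M) × (1-K) = 255 × 0.55 × 0.17 = 23.8425 → 24
B = 255 × (1-Y) × (1-K) = 255 × 0.15 × 0.17 = 6.5025 → 7
= RGB(38, 24, 7)


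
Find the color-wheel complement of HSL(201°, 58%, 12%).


Complement = opposite side of color wheel = hue + 180°
H' = (201 + 180) mod 360 = 21°
S and L unchanged.
= HSL(21°, 58%, 12%)


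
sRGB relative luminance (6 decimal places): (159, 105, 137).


Linearize each channel (sRGB transfer function): c = v/255; c_lin = c/12.92 if c ≤ 0.04045, else ((c+0.055)/1.055)^2.4
  R: 159/255 ≈ 0.623529 > 0.04045 → ((0.623529+0.055)/1.055)^2.4 ≈ 0.346704
  G: 105/255 ≈ 0.411765 > 0.04045 → ((0.411765+0.055)/1.055)^2.4 ≈ 0.141263
  B: 137/255 ≈ 0.537255 > 0.04045 → ((0.537255+0.055)/1.055)^2.4 ≈ 0.250158
R_lin = 0.346704, G_lin = 0.141263, B_lin = 0.250158
L = 0.2126×R + 0.7152×G + 0.0722×B
L = 0.2126×0.346704 + 0.7152×0.141263 + 0.0722×0.250158
L ≈ 0.192802


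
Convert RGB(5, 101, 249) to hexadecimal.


R = 5 → 05 (hex)
G = 101 → 65 (hex)
B = 249 → F9 (hex)
Hex = #0565F9


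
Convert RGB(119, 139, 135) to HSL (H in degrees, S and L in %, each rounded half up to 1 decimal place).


Normalize: R'=119/255≈0.4667, G'=139/255≈0.5451, B'=135/255≈0.5294
Max=139/255, Min=119/255, Δ=Max-Min=20/255
L = (Max+Min)/2 = (139+119)/510 = 258/510 = 0.50588… → L = 50.6%
L > 0.5 → S = Δ/(2-Max-Min) = 20/(510-139-119) = 20/252 = 0.07936… → S = 7.9%
(the 1/255 factors cancel in S and H, so raw channel differences can be used)
Max is G' → H = 60 × ((B-R)/Δ + 2) = 60 × ((135-119)/20 + 2)
  16/20 + 2 = 0.8 + 2 = 2.8
  H = 60 × 2.8 = 168° → H = 168.0°
= HSL(168.0°, 7.9%, 50.6%)


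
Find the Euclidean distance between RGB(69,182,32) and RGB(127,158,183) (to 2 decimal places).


d = √[(R₁-R₂)² + (G₁-G₂)² + (B₁-B₂)²]
d = √[(69-127)² + (182-158)² + (32-183)²]
d = √[3364 + 576 + 22801]
d = √26741
d ≈ 163.53


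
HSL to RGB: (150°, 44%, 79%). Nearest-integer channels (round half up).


H=150°, S=0.44, L=0.79
C = (1-|2L-1|)×S = (1-|0.58|)×0.44 = 0.1848
H' = H/60 = 150/60 ≈ 2.5000; X = C×(1-|H' mod 2 - 1|) = 0.0924
m = L - C/2 = 0.79 - 0.0924 = 0.6976
Sector ⌊H'⌋ = 2 → (R',G',B') = (0.0, 0.1848, 0.0924)
RGB = ((R'+m)×255, (G'+m)×255, (B'+m)×255) = (177.888, 225.012, 201.45)
Round half up → RGB(178, 225, 201)


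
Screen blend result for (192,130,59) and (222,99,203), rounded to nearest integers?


Screen: C = 255 - (255-A)×(255-B)/255, rounded to nearest integer
R: 255 - (255-192)×(255-222)/255 = 255 - 2079/255 ≈ 255 - 8.153 = 246.847 → 247
G: 255 - (255-130)×(255-99)/255 = 255 - 19500/255 ≈ 255 - 76.471 = 178.529 → 179
B: 255 - (255-59)×(255-203)/255 = 255 - 10192/255 ≈ 255 - 39.969 = 215.031 → 215
= RGB(247, 179, 215)


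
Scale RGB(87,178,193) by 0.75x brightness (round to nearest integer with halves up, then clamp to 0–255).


Multiply each channel by 0.75, round half up, clamp to [0, 255]
R: 87×0.75 = 65.25 → round → 65
G: 178×0.75 = 133.5 → round → 134
B: 193×0.75 = 144.75 → round → 145
= RGB(65, 134, 145)


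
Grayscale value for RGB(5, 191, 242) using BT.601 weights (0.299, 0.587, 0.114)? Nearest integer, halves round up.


Gray = 0.299×R + 0.587×G + 0.114×B
Gray = 0.299×5 + 0.587×191 + 0.114×242
Gray = 1.495 + 112.117 + 27.588
Gray = 141.200 → round half up → 141
Gray = 141


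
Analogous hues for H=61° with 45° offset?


Base hue: 61°
Left analog: (61 - 45) mod 360 = 16°
Right analog: (61 + 45) mod 360 = 106°
Analogous hues = 16° and 106°


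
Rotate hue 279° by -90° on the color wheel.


New hue = (H + rotation) mod 360
New hue = (279 -90) mod 360
= 189 mod 360
= 189°


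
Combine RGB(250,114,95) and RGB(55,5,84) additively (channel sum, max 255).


Additive: each channel = min(255, C₁+C₂)
R: 250+55 = 305 → 255
G: 114+5 = 119 → 119
B: 95+84 = 179 → 179
= RGB(255, 119, 179)


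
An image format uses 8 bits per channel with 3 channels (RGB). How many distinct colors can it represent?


Total bits = 8 bits/channel × 3 channels = 24 bits
Distinct colors = 2^24
= 16,777,216 colors


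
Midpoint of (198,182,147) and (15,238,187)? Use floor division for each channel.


Midpoint: each channel = ⌊(C₁+C₂)/2⌋
R: ⌊(198+15)/2⌋ = 106
G: ⌊(182+238)/2⌋ = 210
B: ⌊(147+187)/2⌋ = 167
= RGB(106, 210, 167)


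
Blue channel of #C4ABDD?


Color: #C4ABDD
R = C4 = 196
G = AB = 171
B = DD = 221
Blue = 221


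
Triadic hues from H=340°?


Triadic: equally spaced at 120° intervals
H1 = 340°
H2 = (340 + 120) mod 360 = 100°
H3 = (340 + 240) mod 360 = 220°
Triadic = 340°, 100°, 220°


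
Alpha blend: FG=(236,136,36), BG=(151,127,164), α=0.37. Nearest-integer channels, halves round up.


C = α×F + (1-α)×B, with 1-α = 0.63
R: 0.37×236 + 0.63×151 = 87.32 + 95.13 = 182.45 → 182
G: 0.37×136 + 0.63×127 = 50.32 + 80.01 = 130.33 → 130
B: 0.37×36 + 0.63×164 = 13.32 + 103.32 = 116.64 → 117
= RGB(182, 130, 117)


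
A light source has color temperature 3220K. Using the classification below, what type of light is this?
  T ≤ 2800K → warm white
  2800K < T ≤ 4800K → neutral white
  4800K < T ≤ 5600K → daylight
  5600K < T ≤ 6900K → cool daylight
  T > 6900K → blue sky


Temperature: 3220K
2800K < 3220K ≤ 4800K → neutral white
Classification: neutral white


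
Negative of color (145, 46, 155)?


Invert: (255-R, 255-G, 255-B)
R: 255-145 = 110
G: 255-46 = 209
B: 255-155 = 100
= RGB(110, 209, 100)


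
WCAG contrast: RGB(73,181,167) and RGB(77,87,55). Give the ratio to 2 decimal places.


Linearize each sRGB channel c=v/255: c/12.92 if c ≤ 0.04045 else ((c+0.055)/1.055)^2.4
L = 0.2126×R_lin + 0.7152×G_lin + 0.0722×B_lin
Color 1 (73,181,167):
  R=73: 73/255≈0.2863 > 0.04045 → ((0.2863+0.055)/1.055)^2.4 ≈ 0.06663
  G=181: 181/255≈0.7098 > 0.04045 → ((0.7098+0.055)/1.055)^2.4 ≈ 0.46208
  B=167: 167/255≈0.6549 > 0.04045 → ((0.6549+0.055)/1.055)^2.4 ≈ 0.38643
  L1 = 0.2126×0.06663 + 0.7152×0.46208 + 0.0722×0.38643 ≈ 0.37254
Color 2 (77,87,55):
  R=77: 77/255≈0.3020 > 0.04045 → ((0.3020+0.055)/1.055)^2.4 ≈ 0.07421
  G=87: 87/255≈0.3412 > 0.04045 → ((0.3412+0.055)/1.055)^2.4 ≈ 0.09531
  B=55: 55/255≈0.2157 > 0.04045 → ((0.2157+0.055)/1.055)^2.4 ≈ 0.03820
  L2 = 0.2126×0.07421 + 0.7152×0.09531 + 0.0722×0.03820 ≈ 0.08670
Lighter = 0.37254, Darker = 0.08670
Ratio = (L_lighter + 0.05) / (L_darker + 0.05)
Ratio = (0.37254 + 0.05) / (0.08670 + 0.05) = 0.42254 / 0.13670 ≈ 3.0910
Ratio ≈ 3.09:1


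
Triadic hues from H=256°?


Triadic: equally spaced at 120° intervals
H1 = 256°
H2 = (256 + 120) mod 360 = 16°
H3 = (256 + 240) mod 360 = 136°
Triadic = 256°, 16°, 136°


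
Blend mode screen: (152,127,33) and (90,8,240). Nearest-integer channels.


Screen: C = 255 - (255-A)×(255-B)/255, rounded to nearest integer
R: 255 - (255-152)×(255-90)/255 = 255 - 16995/255 ≈ 255 - 66.647 = 188.353 → 188
G: 255 - (255-127)×(255-8)/255 = 255 - 31616/255 ≈ 255 - 123.984 = 131.016 → 131
B: 255 - (255-33)×(255-240)/255 = 255 - 3330/255 ≈ 255 - 13.059 = 241.941 → 242
= RGB(188, 131, 242)


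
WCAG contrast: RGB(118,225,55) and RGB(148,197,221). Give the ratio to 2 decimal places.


Linearize each sRGB channel c=v/255: c/12.92 if c ≤ 0.04045 else ((c+0.055)/1.055)^2.4
L = 0.2126×R_lin + 0.7152×G_lin + 0.0722×B_lin
Color 1 (118,225,55):
  R=118: 118/255≈0.4627 > 0.04045 → ((0.4627+0.055)/1.055)^2.4 ≈ 0.18116
  G=225: 225/255≈0.8824 > 0.04045 → ((0.8824+0.055)/1.055)^2.4 ≈ 0.75294
  B=55: 55/255≈0.2157 > 0.04045 → ((0.2157+0.055)/1.055)^2.4 ≈ 0.03820
  L1 = 0.2126×0.18116 + 0.7152×0.75294 + 0.0722×0.03820 ≈ 0.57978
Color 2 (148,197,221):
  R=148: 148/255≈0.5804 > 0.04045 → ((0.5804+0.055)/1.055)^2.4 ≈ 0.29614
  G=197: 197/255≈0.7725 > 0.04045 → ((0.7725+0.055)/1.055)^2.4 ≈ 0.55834
  B=221: 221/255≈0.8667 > 0.04045 → ((0.8667+0.055)/1.055)^2.4 ≈ 0.72306
  L2 = 0.2126×0.29614 + 0.7152×0.55834 + 0.0722×0.72306 ≈ 0.51449
Lighter = 0.57978, Darker = 0.51449
Ratio = (L_lighter + 0.05) / (L_darker + 0.05)
Ratio = (0.57978 + 0.05) / (0.51449 + 0.05) = 0.62978 / 0.56449 ≈ 1.1157
Ratio ≈ 1.12:1


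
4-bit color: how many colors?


Colors = 2^bits = 2^4
= 16 colors


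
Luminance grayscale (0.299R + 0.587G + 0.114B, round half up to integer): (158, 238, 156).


Gray = 0.299×R + 0.587×G + 0.114×B
Gray = 0.299×158 + 0.587×238 + 0.114×156
Gray = 47.242 + 139.706 + 17.784
Gray = 204.732 → round half up → 205
Gray = 205


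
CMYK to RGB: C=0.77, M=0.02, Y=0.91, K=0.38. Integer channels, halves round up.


R = 255 × (1-C) × (1-K) = 255 × 0.23 × 0.62 = 36.363 → 36
G = 255 × (1-M) × (1-K) = 255 × 0.98 × 0.62 = 154.938 → 155
B = 255 × (1-Y) × (1-K) = 255 × 0.09 × 0.62 = 14.229 → 14
= RGB(36, 155, 14)


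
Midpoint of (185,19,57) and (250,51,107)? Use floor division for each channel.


Midpoint: each channel = ⌊(C₁+C₂)/2⌋
R: ⌊(185+250)/2⌋ = 217
G: ⌊(19+51)/2⌋ = 35
B: ⌊(57+107)/2⌋ = 82
= RGB(217, 35, 82)


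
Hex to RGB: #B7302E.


B7 → 183 (R)
30 → 48 (G)
2E → 46 (B)
= RGB(183, 48, 46)


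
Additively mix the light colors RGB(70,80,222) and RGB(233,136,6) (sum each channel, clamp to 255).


Additive: each channel = min(255, C₁+C₂)
R: 70+233 = 303 → 255
G: 80+136 = 216 → 216
B: 222+6 = 228 → 228
= RGB(255, 216, 228)


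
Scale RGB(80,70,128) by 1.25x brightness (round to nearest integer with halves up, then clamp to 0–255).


Multiply each channel by 1.25, round half up, clamp to [0, 255]
R: 80×1.25 = 100
G: 70×1.25 = 87.5 → round → 88
B: 128×1.25 = 160
= RGB(100, 88, 160)


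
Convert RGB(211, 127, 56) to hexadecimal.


R = 211 → D3 (hex)
G = 127 → 7F (hex)
B = 56 → 38 (hex)
Hex = #D37F38


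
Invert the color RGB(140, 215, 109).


Invert: (255-R, 255-G, 255-B)
R: 255-140 = 115
G: 255-215 = 40
B: 255-109 = 146
= RGB(115, 40, 146)


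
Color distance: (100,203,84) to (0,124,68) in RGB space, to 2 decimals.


d = √[(R₁-R₂)² + (G₁-G₂)² + (B₁-B₂)²]
d = √[(100-0)² + (203-124)² + (84-68)²]
d = √[10000 + 6241 + 256]
d = √16497
d ≈ 128.44


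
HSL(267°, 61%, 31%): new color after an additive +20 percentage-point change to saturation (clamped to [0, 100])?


Original S = 61%
Adjustment = +20 percentage points
New S = 61 + (20) = 81
Clamp to [0, 100] → 81
= HSL(267°, 81%, 31%)


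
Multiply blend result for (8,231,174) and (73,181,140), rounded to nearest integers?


Multiply: C = A×B/255, rounded to nearest integer
R: 8×73/255 = 584/255 ≈ 2.290 → 2
G: 231×181/255 = 41811/255 ≈ 163.965 → 164
B: 174×140/255 = 24360/255 ≈ 95.529 → 96
= RGB(2, 164, 96)


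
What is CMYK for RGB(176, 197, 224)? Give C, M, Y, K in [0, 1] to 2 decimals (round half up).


R'=176/255≈0.6902, G'=197/255≈0.7725, B'=224/255≈0.8784
K = 1 - max(R',G',B') = 1 - 224/255 = 31/255 = 0.12156… → 0.12
(1-R'-K)/(1-K) simplifies to (max-R)/max with max = 224:
C = (224-176)/224 = 48/224 = 0.21428… → 0.21
M = (224-197)/224 = 27/224 = 0.12053… → 0.12
Y = (224-224)/224 = 0/224 = 0 → 0.00
= CMYK(0.21, 0.12, 0.00, 0.12)


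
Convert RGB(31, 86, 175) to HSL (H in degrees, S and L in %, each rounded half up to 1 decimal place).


Normalize: R'=31/255≈0.1216, G'=86/255≈0.3373, B'=175/255≈0.6863
Max=175/255, Min=31/255, Δ=Max-Min=144/255
L = (Max+Min)/2 = (175+31)/510 = 206/510 = 0.40392… → L = 40.4%
L ≤ 0.5 → S = Δ/(Max+Min) = 144/(175+31) = 144/206 = 0.69902… → S = 69.9%
(the 1/255 factors cancel in S and H, so raw channel differences can be used)
Max is B' → H = 60 × ((R-G)/Δ + 4) = 60 × ((31-86)/144 + 4)
  -55/144 + 4 = -0.3819… + 4 = 3.6180…
  H = 60 × 3.6180… = 217.083…° → H = 217.1°
= HSL(217.1°, 69.9%, 40.4%)


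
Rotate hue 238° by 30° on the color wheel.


New hue = (H + rotation) mod 360
New hue = (238 + 30) mod 360
= 268 mod 360
= 268°


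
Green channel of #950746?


Color: #950746
R = 95 = 149
G = 07 = 7
B = 46 = 70
Green = 7


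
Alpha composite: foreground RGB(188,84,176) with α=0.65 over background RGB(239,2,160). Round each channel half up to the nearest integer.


C = α×F + (1-α)×B, with 1-α = 0.35
R: 0.65×188 + 0.35×239 = 122.20 + 83.65 = 205.85 → 206
G: 0.65×84 + 0.35×2 = 54.60 + 0.70 = 55.30 → 55
B: 0.65×176 + 0.35×160 = 114.40 + 56.00 = 170.40 → 170
= RGB(206, 55, 170)


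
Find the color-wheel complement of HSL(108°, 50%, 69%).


Complement = opposite side of color wheel = hue + 180°
H' = (108 + 180) mod 360 = 288°
S and L unchanged.
= HSL(288°, 50%, 69%)


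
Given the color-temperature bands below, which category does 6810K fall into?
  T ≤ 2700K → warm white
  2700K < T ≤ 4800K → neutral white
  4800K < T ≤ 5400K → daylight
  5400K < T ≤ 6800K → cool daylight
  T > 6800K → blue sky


Temperature: 6810K
6810K > 6800K → blue sky
Classification: blue sky


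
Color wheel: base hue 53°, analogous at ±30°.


Base hue: 53°
Left analog: (53 - 30) mod 360 = 23°
Right analog: (53 + 30) mod 360 = 83°
Analogous hues = 23° and 83°


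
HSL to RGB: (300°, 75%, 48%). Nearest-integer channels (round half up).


H=300°, S=0.75, L=0.48
C = (1-|2L-1|)×S = (1-|-0.04|)×0.75 = 0.72
H' = H/60 = 300/60 ≈ 5.0000; X = C×(1-|H' mod 2 - 1|) = 0.72
m = L - C/2 = 0.48 - 0.36 = 0.12
Sector ⌊H'⌋ = 5 → (R',G',B') = (0.72, 0.0, 0.72)
RGB = ((R'+m)×255, (G'+m)×255, (B'+m)×255) = (214.2, 30.6, 214.2)
Round half up → RGB(214, 31, 214)


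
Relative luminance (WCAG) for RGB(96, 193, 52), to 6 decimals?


Linearize each channel (sRGB transfer function): c = v/255; c_lin = c/12.92 if c ≤ 0.04045, else ((c+0.055)/1.055)^2.4
  R: 96/255 ≈ 0.376471 > 0.04045 → ((0.376471+0.055)/1.055)^2.4 ≈ 0.116971
  G: 193/255 ≈ 0.756863 > 0.04045 → ((0.756863+0.055)/1.055)^2.4 ≈ 0.533276
  B: 52/255 ≈ 0.203922 > 0.04045 → ((0.203922+0.055)/1.055)^2.4 ≈ 0.034340
R_lin = 0.116971, G_lin = 0.533276, B_lin = 0.034340
L = 0.2126×R + 0.7152×G + 0.0722×B
L = 0.2126×0.116971 + 0.7152×0.533276 + 0.0722×0.034340
L ≈ 0.408747


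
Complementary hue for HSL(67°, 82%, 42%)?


Complement = opposite side of color wheel = hue + 180°
H' = (67 + 180) mod 360 = 247°
S and L unchanged.
= HSL(247°, 82%, 42%)


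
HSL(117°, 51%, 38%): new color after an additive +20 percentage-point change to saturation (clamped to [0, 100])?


Original S = 51%
Adjustment = +20 percentage points
New S = 51 + (20) = 71
Clamp to [0, 100] → 71
= HSL(117°, 71%, 38%)


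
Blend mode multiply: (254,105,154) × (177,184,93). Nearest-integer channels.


Multiply: C = A×B/255, rounded to nearest integer
R: 254×177/255 = 44958/255 ≈ 176.306 → 176
G: 105×184/255 = 19320/255 ≈ 75.765 → 76
B: 154×93/255 = 14322/255 ≈ 56.165 → 56
= RGB(176, 76, 56)


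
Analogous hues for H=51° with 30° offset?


Base hue: 51°
Left analog: (51 - 30) mod 360 = 21°
Right analog: (51 + 30) mod 360 = 81°
Analogous hues = 21° and 81°


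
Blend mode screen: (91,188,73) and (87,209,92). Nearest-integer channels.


Screen: C = 255 - (255-A)×(255-B)/255, rounded to nearest integer
R: 255 - (255-91)×(255-87)/255 = 255 - 27552/255 ≈ 255 - 108.047 = 146.953 → 147
G: 255 - (255-188)×(255-209)/255 = 255 - 3082/255 ≈ 255 - 12.086 = 242.914 → 243
B: 255 - (255-73)×(255-92)/255 = 255 - 29666/255 ≈ 255 - 116.337 = 138.663 → 139
= RGB(147, 243, 139)


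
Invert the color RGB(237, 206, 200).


Invert: (255-R, 255-G, 255-B)
R: 255-237 = 18
G: 255-206 = 49
B: 255-200 = 55
= RGB(18, 49, 55)


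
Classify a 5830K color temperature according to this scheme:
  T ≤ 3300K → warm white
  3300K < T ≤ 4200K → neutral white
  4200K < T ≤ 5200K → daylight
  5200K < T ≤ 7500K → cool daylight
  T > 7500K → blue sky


Temperature: 5830K
5200K < 5830K ≤ 7500K → cool daylight
Classification: cool daylight


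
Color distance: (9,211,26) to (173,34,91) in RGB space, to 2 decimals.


d = √[(R₁-R₂)² + (G₁-G₂)² + (B₁-B₂)²]
d = √[(9-173)² + (211-34)² + (26-91)²]
d = √[26896 + 31329 + 4225]
d = √62450
d ≈ 249.90


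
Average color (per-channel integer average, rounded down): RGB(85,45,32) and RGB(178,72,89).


Midpoint: each channel = ⌊(C₁+C₂)/2⌋
R: ⌊(85+178)/2⌋ = 131
G: ⌊(45+72)/2⌋ = 58
B: ⌊(32+89)/2⌋ = 60
= RGB(131, 58, 60)


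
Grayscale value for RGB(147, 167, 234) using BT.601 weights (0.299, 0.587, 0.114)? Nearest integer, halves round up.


Gray = 0.299×R + 0.587×G + 0.114×B
Gray = 0.299×147 + 0.587×167 + 0.114×234
Gray = 43.953 + 98.029 + 26.676
Gray = 168.658 → round half up → 169
Gray = 169


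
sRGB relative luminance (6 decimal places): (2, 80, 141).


Linearize each channel (sRGB transfer function): c = v/255; c_lin = c/12.92 if c ≤ 0.04045, else ((c+0.055)/1.055)^2.4
  R: 2/255 ≈ 0.007843 ≤ 0.04045 → 0.007843/12.92 ≈ 0.000607
  G: 80/255 ≈ 0.313725 > 0.04045 → ((0.313725+0.055)/1.055)^2.4 ≈ 0.080220
  B: 141/255 ≈ 0.552941 > 0.04045 → ((0.552941+0.055)/1.055)^2.4 ≈ 0.266356
R_lin = 0.000607, G_lin = 0.080220, B_lin = 0.266356
L = 0.2126×R + 0.7152×G + 0.0722×B
L = 0.2126×0.000607 + 0.7152×0.080220 + 0.0722×0.266356
L ≈ 0.076733


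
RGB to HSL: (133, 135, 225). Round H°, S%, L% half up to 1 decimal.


Normalize: R'=133/255≈0.5216, G'=135/255≈0.5294, B'=225/255≈0.8824
Max=225/255, Min=133/255, Δ=Max-Min=92/255
L = (Max+Min)/2 = (225+133)/510 = 358/510 = 0.70196… → L = 70.2%
L > 0.5 → S = Δ/(2-Max-Min) = 92/(510-225-133) = 92/152 = 0.60526… → S = 60.5%
(the 1/255 factors cancel in S and H, so raw channel differences can be used)
Max is B' → H = 60 × ((R-G)/Δ + 4) = 60 × ((133-135)/92 + 4)
  -2/92 + 4 = -0.0217… + 4 = 3.9782…
  H = 60 × 3.9782… = 238.695…° → H = 238.7°
= HSL(238.7°, 60.5%, 70.2%)


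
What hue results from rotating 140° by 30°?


New hue = (H + rotation) mod 360
New hue = (140 + 30) mod 360
= 170 mod 360
= 170°


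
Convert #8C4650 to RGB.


8C → 140 (R)
46 → 70 (G)
50 → 80 (B)
= RGB(140, 70, 80)


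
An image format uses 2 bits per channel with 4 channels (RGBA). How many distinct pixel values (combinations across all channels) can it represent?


Total bits = 2 bits/channel × 4 channels = 8 bits
Distinct pixel values = 2^8
= 256 pixel values


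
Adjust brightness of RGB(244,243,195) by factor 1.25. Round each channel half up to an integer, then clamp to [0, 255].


Multiply each channel by 1.25, round half up, clamp to [0, 255]
R: 244×1.25 = 305 → clamp → 255
G: 243×1.25 = 303.75 → round → 304 → clamp → 255
B: 195×1.25 = 243.75 → round → 244
= RGB(255, 255, 244)


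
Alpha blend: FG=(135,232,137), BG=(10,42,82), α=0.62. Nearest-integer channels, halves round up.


C = α×F + (1-α)×B, with 1-α = 0.38
R: 0.62×135 + 0.38×10 = 83.70 + 3.80 = 87.50 → 88
G: 0.62×232 + 0.38×42 = 143.84 + 15.96 = 159.80 → 160
B: 0.62×137 + 0.38×82 = 84.94 + 31.16 = 116.10 → 116
= RGB(88, 160, 116)


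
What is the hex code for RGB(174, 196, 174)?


R = 174 → AE (hex)
G = 196 → C4 (hex)
B = 174 → AE (hex)
Hex = #AEC4AE


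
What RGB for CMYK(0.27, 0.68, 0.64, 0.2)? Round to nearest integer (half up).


R = 255 × (1-C) × (1-K) = 255 × 0.73 × 0.80 = 148.92 → 149
G = 255 × (1-M) × (1-K) = 255 × 0.32 × 0.80 = 65.28 → 65
B = 255 × (1-Y) × (1-K) = 255 × 0.36 × 0.80 = 73.44 → 73
= RGB(149, 65, 73)


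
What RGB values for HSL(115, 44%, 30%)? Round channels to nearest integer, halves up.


H=115°, S=0.44, L=0.30
C = (1-|2L-1|)×S = (1-|-0.40|)×0.44 = 0.264
H' = H/60 = 115/60 ≈ 1.9167; X = C×(1-|H' mod 2 - 1|) = 0.022
m = L - C/2 = 0.30 - 0.132 = 0.168
Sector ⌊H'⌋ = 1 → (R',G',B') = (0.022, 0.264, 0.0)
RGB = ((R'+m)×255, (G'+m)×255, (B'+m)×255) = (48.45, 110.16, 42.84)
Round half up → RGB(48, 110, 43)


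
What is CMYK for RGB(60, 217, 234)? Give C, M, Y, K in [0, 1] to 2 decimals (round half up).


R'=60/255≈0.2353, G'=217/255≈0.8510, B'=234/255≈0.9176
K = 1 - max(R',G',B') = 1 - 234/255 = 21/255 = 0.08235… → 0.08
(1-R'-K)/(1-K) simplifies to (max-R)/max with max = 234:
C = (234-60)/234 = 174/234 = 0.74358… → 0.74
M = (234-217)/234 = 17/234 = 0.07264… → 0.07
Y = (234-234)/234 = 0/234 = 0 → 0.00
= CMYK(0.74, 0.07, 0.00, 0.08)


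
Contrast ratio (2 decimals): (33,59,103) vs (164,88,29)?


Linearize each sRGB channel c=v/255: c/12.92 if c ≤ 0.04045 else ((c+0.055)/1.055)^2.4
L = 0.2126×R_lin + 0.7152×G_lin + 0.0722×B_lin
Color 1 (33,59,103):
  R=33: 33/255≈0.1294 > 0.04045 → ((0.1294+0.055)/1.055)^2.4 ≈ 0.01521
  G=59: 59/255≈0.2314 > 0.04045 → ((0.2314+0.055)/1.055)^2.4 ≈ 0.04374
  B=103: 103/255≈0.4039 > 0.04045 → ((0.4039+0.055)/1.055)^2.4 ≈ 0.13563
  L1 = 0.2126×0.01521 + 0.7152×0.04374 + 0.0722×0.13563 ≈ 0.04431
Color 2 (164,88,29):
  R=164: 164/255≈0.6431 > 0.04045 → ((0.6431+0.055)/1.055)^2.4 ≈ 0.37124
  G=88: 88/255≈0.3451 > 0.04045 → ((0.3451+0.055)/1.055)^2.4 ≈ 0.09759
  B=29: 29/255≈0.1137 > 0.04045 → ((0.1137+0.055)/1.055)^2.4 ≈ 0.01229
  L2 = 0.2126×0.37124 + 0.7152×0.09759 + 0.0722×0.01229 ≈ 0.14961
Lighter = 0.14961, Darker = 0.04431
Ratio = (L_lighter + 0.05) / (L_darker + 0.05)
Ratio = (0.14961 + 0.05) / (0.04431 + 0.05) = 0.19961 / 0.09431 ≈ 2.1166
Ratio ≈ 2.12:1


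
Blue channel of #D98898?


Color: #D98898
R = D9 = 217
G = 88 = 136
B = 98 = 152
Blue = 152


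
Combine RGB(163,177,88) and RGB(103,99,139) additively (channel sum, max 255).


Additive: each channel = min(255, C₁+C₂)
R: 163+103 = 266 → 255
G: 177+99 = 276 → 255
B: 88+139 = 227 → 227
= RGB(255, 255, 227)


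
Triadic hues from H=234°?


Triadic: equally spaced at 120° intervals
H1 = 234°
H2 = (234 + 120) mod 360 = 354°
H3 = (234 + 240) mod 360 = 114°
Triadic = 234°, 354°, 114°


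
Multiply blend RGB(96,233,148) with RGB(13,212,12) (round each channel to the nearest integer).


Multiply: C = A×B/255, rounded to nearest integer
R: 96×13/255 = 1248/255 ≈ 4.894 → 5
G: 233×212/255 = 49396/255 ≈ 193.710 → 194
B: 148×12/255 = 1776/255 ≈ 6.965 → 7
= RGB(5, 194, 7)


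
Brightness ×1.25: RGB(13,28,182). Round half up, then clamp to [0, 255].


Multiply each channel by 1.25, round half up, clamp to [0, 255]
R: 13×1.25 = 16.25 → round → 16
G: 28×1.25 = 35
B: 182×1.25 = 227.5 → round → 228
= RGB(16, 35, 228)


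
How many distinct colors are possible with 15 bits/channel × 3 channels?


Total bits = 15 bits/channel × 3 channels = 45 bits
Distinct colors = 2^45
= 35,184,372,088,832 colors


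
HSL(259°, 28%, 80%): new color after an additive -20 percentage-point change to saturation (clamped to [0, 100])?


Original S = 28%
Adjustment = -20 percentage points
New S = 28 + (-20) = 8
Clamp to [0, 100] → 8
= HSL(259°, 8%, 80%)


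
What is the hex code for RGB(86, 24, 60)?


R = 86 → 56 (hex)
G = 24 → 18 (hex)
B = 60 → 3C (hex)
Hex = #56183C


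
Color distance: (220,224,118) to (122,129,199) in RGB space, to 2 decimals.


d = √[(R₁-R₂)² + (G₁-G₂)² + (B₁-B₂)²]
d = √[(220-122)² + (224-129)² + (118-199)²]
d = √[9604 + 9025 + 6561]
d = √25190
d ≈ 158.71


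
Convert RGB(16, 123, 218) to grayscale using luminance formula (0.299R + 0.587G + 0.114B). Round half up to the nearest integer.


Gray = 0.299×R + 0.587×G + 0.114×B
Gray = 0.299×16 + 0.587×123 + 0.114×218
Gray = 4.784 + 72.201 + 24.852
Gray = 101.837 → round half up → 102
Gray = 102


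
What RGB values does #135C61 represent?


13 → 19 (R)
5C → 92 (G)
61 → 97 (B)
= RGB(19, 92, 97)


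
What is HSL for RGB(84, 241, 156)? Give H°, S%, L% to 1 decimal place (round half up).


Normalize: R'=84/255≈0.3294, G'=241/255≈0.9451, B'=156/255≈0.6118
Max=241/255, Min=84/255, Δ=Max-Min=157/255
L = (Max+Min)/2 = (241+84)/510 = 325/510 = 0.63725… → L = 63.7%
L > 0.5 → S = Δ/(2-Max-Min) = 157/(510-241-84) = 157/185 = 0.84864… → S = 84.9%
(the 1/255 factors cancel in S and H, so raw channel differences can be used)
Max is G' → H = 60 × ((B-R)/Δ + 2) = 60 × ((156-84)/157 + 2)
  72/157 + 2 = 0.4585… + 2 = 2.4585…
  H = 60 × 2.4585… = 147.515…° → H = 147.5°
= HSL(147.5°, 84.9%, 63.7%)


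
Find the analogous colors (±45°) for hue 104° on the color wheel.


Base hue: 104°
Left analog: (104 - 45) mod 360 = 59°
Right analog: (104 + 45) mod 360 = 149°
Analogous hues = 59° and 149°


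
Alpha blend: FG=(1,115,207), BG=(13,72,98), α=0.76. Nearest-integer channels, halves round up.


C = α×F + (1-α)×B, with 1-α = 0.24
R: 0.76×1 + 0.24×13 = 0.76 + 3.12 = 3.88 → 4
G: 0.76×115 + 0.24×72 = 87.40 + 17.28 = 104.68 → 105
B: 0.76×207 + 0.24×98 = 157.32 + 23.52 = 180.84 → 181
= RGB(4, 105, 181)


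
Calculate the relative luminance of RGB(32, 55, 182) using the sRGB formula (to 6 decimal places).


Linearize each channel (sRGB transfer function): c = v/255; c_lin = c/12.92 if c ≤ 0.04045, else ((c+0.055)/1.055)^2.4
  R: 32/255 ≈ 0.125490 > 0.04045 → ((0.125490+0.055)/1.055)^2.4 ≈ 0.014444
  G: 55/255 ≈ 0.215686 > 0.04045 → ((0.215686+0.055)/1.055)^2.4 ≈ 0.038204
  B: 182/255 ≈ 0.713725 > 0.04045 → ((0.713725+0.055)/1.055)^2.4 ≈ 0.467784
R_lin = 0.014444, G_lin = 0.038204, B_lin = 0.467784
L = 0.2126×R + 0.7152×G + 0.0722×B
L = 0.2126×0.014444 + 0.7152×0.038204 + 0.0722×0.467784
L ≈ 0.064169


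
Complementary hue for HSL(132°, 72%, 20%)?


Complement = opposite side of color wheel = hue + 180°
H' = (132 + 180) mod 360 = 312°
S and L unchanged.
= HSL(312°, 72%, 20%)


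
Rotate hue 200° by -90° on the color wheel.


New hue = (H + rotation) mod 360
New hue = (200 -90) mod 360
= 110 mod 360
= 110°


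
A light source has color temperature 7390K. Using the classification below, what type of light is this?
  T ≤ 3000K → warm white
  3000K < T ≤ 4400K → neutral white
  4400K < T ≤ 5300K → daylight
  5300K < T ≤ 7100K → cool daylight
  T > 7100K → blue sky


Temperature: 7390K
7390K > 7100K → blue sky
Classification: blue sky


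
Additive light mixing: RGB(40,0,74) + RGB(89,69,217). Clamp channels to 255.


Additive: each channel = min(255, C₁+C₂)
R: 40+89 = 129 → 129
G: 0+69 = 69 → 69
B: 74+217 = 291 → 255
= RGB(129, 69, 255)


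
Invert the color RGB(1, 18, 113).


Invert: (255-R, 255-G, 255-B)
R: 255-1 = 254
G: 255-18 = 237
B: 255-113 = 142
= RGB(254, 237, 142)


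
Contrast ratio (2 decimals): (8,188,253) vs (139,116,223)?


Linearize each sRGB channel c=v/255: c/12.92 if c ≤ 0.04045 else ((c+0.055)/1.055)^2.4
L = 0.2126×R_lin + 0.7152×G_lin + 0.0722×B_lin
Color 1 (8,188,253):
  R=8: 8/255≈0.0314 ≤ 0.04045 → 0.0314/12.92 ≈ 0.00243
  G=188: 188/255≈0.7373 > 0.04045 → ((0.7373+0.055)/1.055)^2.4 ≈ 0.50289
  B=253: 253/255≈0.9922 > 0.04045 → ((0.9922+0.055)/1.055)^2.4 ≈ 0.98225
  L1 = 0.2126×0.00243 + 0.7152×0.50289 + 0.0722×0.98225 ≈ 0.43110
Color 2 (139,116,223):
  R=139: 139/255≈0.5451 > 0.04045 → ((0.5451+0.055)/1.055)^2.4 ≈ 0.25818
  G=116: 116/255≈0.4549 > 0.04045 → ((0.4549+0.055)/1.055)^2.4 ≈ 0.17465
  B=223: 223/255≈0.8745 > 0.04045 → ((0.8745+0.055)/1.055)^2.4 ≈ 0.73791
  L2 = 0.2126×0.25818 + 0.7152×0.17465 + 0.0722×0.73791 ≈ 0.23307
Lighter = 0.43110, Darker = 0.23307
Ratio = (L_lighter + 0.05) / (L_darker + 0.05)
Ratio = (0.43110 + 0.05) / (0.23307 + 0.05) = 0.48110 / 0.28307 ≈ 1.6995
Ratio ≈ 1.70:1


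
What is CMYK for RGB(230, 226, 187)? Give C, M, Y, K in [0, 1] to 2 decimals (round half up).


R'=230/255≈0.9020, G'=226/255≈0.8863, B'=187/255≈0.7333
K = 1 - max(R',G',B') = 1 - 230/255 = 25/255 = 0.09803… → 0.10
(1-R'-K)/(1-K) simplifies to (max-R)/max with max = 230:
C = (230-230)/230 = 0/230 = 0 → 0.00
M = (230-226)/230 = 4/230 = 0.01739… → 0.02
Y = (230-187)/230 = 43/230 = 0.18695… → 0.19
= CMYK(0.00, 0.02, 0.19, 0.10)


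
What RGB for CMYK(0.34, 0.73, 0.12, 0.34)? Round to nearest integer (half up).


R = 255 × (1-C) × (1-K) = 255 × 0.66 × 0.66 = 111.078 → 111
G = 255 × (1-M) × (1-K) = 255 × 0.27 × 0.66 = 45.441 → 45
B = 255 × (1-Y) × (1-K) = 255 × 0.88 × 0.66 = 148.104 → 148
= RGB(111, 45, 148)


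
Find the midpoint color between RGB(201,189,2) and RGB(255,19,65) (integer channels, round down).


Midpoint: each channel = ⌊(C₁+C₂)/2⌋
R: ⌊(201+255)/2⌋ = 228
G: ⌊(189+19)/2⌋ = 104
B: ⌊(2+65)/2⌋ = 33
= RGB(228, 104, 33)


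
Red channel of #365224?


Color: #365224
R = 36 = 54
G = 52 = 82
B = 24 = 36
Red = 54


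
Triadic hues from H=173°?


Triadic: equally spaced at 120° intervals
H1 = 173°
H2 = (173 + 120) mod 360 = 293°
H3 = (173 + 240) mod 360 = 53°
Triadic = 173°, 293°, 53°


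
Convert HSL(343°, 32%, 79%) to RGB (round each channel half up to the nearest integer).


H=343°, S=0.32, L=0.79
C = (1-|2L-1|)×S = (1-|0.58|)×0.32 = 0.1344
H' = H/60 = 343/60 ≈ 5.7167; X = C×(1-|H' mod 2 - 1|) = 0.03808
m = L - C/2 = 0.79 - 0.0672 = 0.7228
Sector ⌊H'⌋ = 5 → (R',G',B') = (0.1344, 0.0, 0.03808)
RGB = ((R'+m)×255, (G'+m)×255, (B'+m)×255) = (218.586, 184.314, 194.0244)
Round half up → RGB(219, 184, 194)


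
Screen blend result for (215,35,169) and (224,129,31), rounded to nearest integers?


Screen: C = 255 - (255-A)×(255-B)/255, rounded to nearest integer
R: 255 - (255-215)×(255-224)/255 = 255 - 1240/255 ≈ 255 - 4.863 = 250.137 → 250
G: 255 - (255-35)×(255-129)/255 = 255 - 27720/255 ≈ 255 - 108.706 = 146.294 → 146
B: 255 - (255-169)×(255-31)/255 = 255 - 19264/255 ≈ 255 - 75.545 = 179.455 → 179
= RGB(250, 146, 179)


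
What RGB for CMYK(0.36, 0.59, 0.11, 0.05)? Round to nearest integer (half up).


R = 255 × (1-C) × (1-K) = 255 × 0.64 × 0.95 = 155.04 → 155
G = 255 × (1-M) × (1-K) = 255 × 0.41 × 0.95 = 99.3225 → 99
B = 255 × (1-Y) × (1-K) = 255 × 0.89 × 0.95 = 215.6025 → 216
= RGB(155, 99, 216)


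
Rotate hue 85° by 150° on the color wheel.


New hue = (H + rotation) mod 360
New hue = (85 + 150) mod 360
= 235 mod 360
= 235°


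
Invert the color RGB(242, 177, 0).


Invert: (255-R, 255-G, 255-B)
R: 255-242 = 13
G: 255-177 = 78
B: 255-0 = 255
= RGB(13, 78, 255)


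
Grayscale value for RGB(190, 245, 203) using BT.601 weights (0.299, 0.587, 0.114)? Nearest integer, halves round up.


Gray = 0.299×R + 0.587×G + 0.114×B
Gray = 0.299×190 + 0.587×245 + 0.114×203
Gray = 56.810 + 143.815 + 23.142
Gray = 223.767 → round half up → 224
Gray = 224


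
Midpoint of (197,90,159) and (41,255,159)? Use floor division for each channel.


Midpoint: each channel = ⌊(C₁+C₂)/2⌋
R: ⌊(197+41)/2⌋ = 119
G: ⌊(90+255)/2⌋ = 172
B: ⌊(159+159)/2⌋ = 159
= RGB(119, 172, 159)


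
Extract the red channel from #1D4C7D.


Color: #1D4C7D
R = 1D = 29
G = 4C = 76
B = 7D = 125
Red = 29


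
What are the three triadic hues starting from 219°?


Triadic: equally spaced at 120° intervals
H1 = 219°
H2 = (219 + 120) mod 360 = 339°
H3 = (219 + 240) mod 360 = 99°
Triadic = 219°, 339°, 99°


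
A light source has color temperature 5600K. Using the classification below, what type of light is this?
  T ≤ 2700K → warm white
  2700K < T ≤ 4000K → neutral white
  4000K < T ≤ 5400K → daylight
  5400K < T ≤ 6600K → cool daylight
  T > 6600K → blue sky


Temperature: 5600K
5400K < 5600K ≤ 6600K → cool daylight
Classification: cool daylight


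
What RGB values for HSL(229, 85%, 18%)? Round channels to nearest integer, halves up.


H=229°, S=0.85, L=0.18
C = (1-|2L-1|)×S = (1-|-0.64|)×0.85 = 0.306
H' = H/60 = 229/60 ≈ 3.8167; X = C×(1-|H' mod 2 - 1|) = 0.0561
m = L - C/2 = 0.18 - 0.153 = 0.027
Sector ⌊H'⌋ = 3 → (R',G',B') = (0.0, 0.0561, 0.306)
RGB = ((R'+m)×255, (G'+m)×255, (B'+m)×255) = (6.885, 21.1905, 84.915)
Round half up → RGB(7, 21, 85)


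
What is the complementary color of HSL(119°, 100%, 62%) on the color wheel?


Complement = opposite side of color wheel = hue + 180°
H' = (119 + 180) mod 360 = 299°
S and L unchanged.
= HSL(299°, 100%, 62%)


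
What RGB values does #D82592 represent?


D8 → 216 (R)
25 → 37 (G)
92 → 146 (B)
= RGB(216, 37, 146)


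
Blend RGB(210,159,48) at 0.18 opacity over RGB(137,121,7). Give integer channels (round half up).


C = α×F + (1-α)×B, with 1-α = 0.82
R: 0.18×210 + 0.82×137 = 37.80 + 112.34 = 150.14 → 150
G: 0.18×159 + 0.82×121 = 28.62 + 99.22 = 127.84 → 128
B: 0.18×48 + 0.82×7 = 8.64 + 5.74 = 14.38 → 14
= RGB(150, 128, 14)


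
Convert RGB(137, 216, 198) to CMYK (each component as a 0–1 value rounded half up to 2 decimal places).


R'=137/255≈0.5373, G'=216/255≈0.8471, B'=198/255≈0.7765
K = 1 - max(R',G',B') = 1 - 216/255 = 39/255 = 0.15294… → 0.15
(1-R'-K)/(1-K) simplifies to (max-R)/max with max = 216:
C = (216-137)/216 = 79/216 = 0.36574… → 0.37
M = (216-216)/216 = 0/216 = 0 → 0.00
Y = (216-198)/216 = 18/216 = 0.08333… → 0.08
= CMYK(0.37, 0.00, 0.08, 0.15)


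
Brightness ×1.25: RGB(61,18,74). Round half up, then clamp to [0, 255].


Multiply each channel by 1.25, round half up, clamp to [0, 255]
R: 61×1.25 = 76.25 → round → 76
G: 18×1.25 = 22.5 → round → 23
B: 74×1.25 = 92.5 → round → 93
= RGB(76, 23, 93)


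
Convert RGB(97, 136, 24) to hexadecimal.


R = 97 → 61 (hex)
G = 136 → 88 (hex)
B = 24 → 18 (hex)
Hex = #618818


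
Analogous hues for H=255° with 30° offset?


Base hue: 255°
Left analog: (255 - 30) mod 360 = 225°
Right analog: (255 + 30) mod 360 = 285°
Analogous hues = 225° and 285°


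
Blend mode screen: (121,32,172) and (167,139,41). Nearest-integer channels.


Screen: C = 255 - (255-A)×(255-B)/255, rounded to nearest integer
R: 255 - (255-121)×(255-167)/255 = 255 - 11792/255 ≈ 255 - 46.243 = 208.757 → 209
G: 255 - (255-32)×(255-139)/255 = 255 - 25868/255 ≈ 255 - 101.443 = 153.557 → 154
B: 255 - (255-172)×(255-41)/255 = 255 - 17762/255 ≈ 255 - 69.655 = 185.345 → 185
= RGB(209, 154, 185)


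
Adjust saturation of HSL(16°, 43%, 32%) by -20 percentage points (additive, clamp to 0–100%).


Original S = 43%
Adjustment = -20 percentage points
New S = 43 + (-20) = 23
Clamp to [0, 100] → 23
= HSL(16°, 23%, 32%)


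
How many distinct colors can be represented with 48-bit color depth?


Colors = 2^bits = 2^48
= 281,474,976,710,656 colors


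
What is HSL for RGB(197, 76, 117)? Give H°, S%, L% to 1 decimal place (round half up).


Normalize: R'=197/255≈0.7725, G'=76/255≈0.2980, B'=117/255≈0.4588
Max=197/255, Min=76/255, Δ=Max-Min=121/255
L = (Max+Min)/2 = (197+76)/510 = 273/510 = 0.53529… → L = 53.5%
L > 0.5 → S = Δ/(2-Max-Min) = 121/(510-197-76) = 121/237 = 0.51054… → S = 51.1%
(the 1/255 factors cancel in S and H, so raw channel differences can be used)
Max is R' → H = 60 × (((G-B)/Δ) mod 6) = 60 × (((76-117)/121) mod 6)
  (-41)/121 = -0.3388…; negative, so add 6 → 5.6611…
  H = 60 × 5.6611… = 339.669…° → H = 339.7°
= HSL(339.7°, 51.1%, 53.5%)


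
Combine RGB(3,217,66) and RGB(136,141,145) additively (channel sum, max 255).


Additive: each channel = min(255, C₁+C₂)
R: 3+136 = 139 → 139
G: 217+141 = 358 → 255
B: 66+145 = 211 → 211
= RGB(139, 255, 211)


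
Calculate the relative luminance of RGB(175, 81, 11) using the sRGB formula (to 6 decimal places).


Linearize each channel (sRGB transfer function): c = v/255; c_lin = c/12.92 if c ≤ 0.04045, else ((c+0.055)/1.055)^2.4
  R: 175/255 ≈ 0.686275 > 0.04045 → ((0.686275+0.055)/1.055)^2.4 ≈ 0.428690
  G: 81/255 ≈ 0.317647 > 0.04045 → ((0.317647+0.055)/1.055)^2.4 ≈ 0.082283
  B: 11/255 ≈ 0.043137 > 0.04045 → ((0.043137+0.055)/1.055)^2.4 ≈ 0.003347
R_lin = 0.428690, G_lin = 0.082283, B_lin = 0.003347
L = 0.2126×R + 0.7152×G + 0.0722×B
L = 0.2126×0.428690 + 0.7152×0.082283 + 0.0722×0.003347
L ≈ 0.150230


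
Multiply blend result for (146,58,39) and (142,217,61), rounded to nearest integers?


Multiply: C = A×B/255, rounded to nearest integer
R: 146×142/255 = 20732/255 ≈ 81.302 → 81
G: 58×217/255 = 12586/255 ≈ 49.357 → 49
B: 39×61/255 = 2379/255 ≈ 9.329 → 9
= RGB(81, 49, 9)


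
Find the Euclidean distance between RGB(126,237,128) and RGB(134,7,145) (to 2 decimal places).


d = √[(R₁-R₂)² + (G₁-G₂)² + (B₁-B₂)²]
d = √[(126-134)² + (237-7)² + (128-145)²]
d = √[64 + 52900 + 289]
d = √53253
d ≈ 230.77
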